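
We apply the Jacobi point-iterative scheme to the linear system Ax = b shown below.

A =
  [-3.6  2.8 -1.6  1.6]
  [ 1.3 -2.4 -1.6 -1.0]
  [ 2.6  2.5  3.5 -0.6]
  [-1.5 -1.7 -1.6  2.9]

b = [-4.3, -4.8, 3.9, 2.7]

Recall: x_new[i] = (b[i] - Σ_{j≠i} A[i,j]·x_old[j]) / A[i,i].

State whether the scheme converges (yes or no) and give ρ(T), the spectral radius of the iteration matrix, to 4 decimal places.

no, ρ = 1.2663

Diagonal D = diag(-3.6, -2.4, 3.5, 2.9); L, U strict lower/upper.
Jacobi T = -D⁻¹(L+U): T[2,1] = -(2.5)/(3.5) = -0.7143; T[2,2] = 0.
  T[0,:] = [+0.0000 +0.7778 -0.4444 +0.4444]
  T[1,:] = [+0.5417 +0.0000 -0.6667 -0.4167]
  T[2,:] = [-0.7429 -0.7143 +0.0000 +0.1714]
  T[3,:] = [+0.5172 +0.5862 +0.5517 +0.0000]
|eigenvalues of T|: 1.2663, 0.8972, 0.4482, 0.0791.
ρ = 1.2663; 1.2663 > 1 ⇒ diverges.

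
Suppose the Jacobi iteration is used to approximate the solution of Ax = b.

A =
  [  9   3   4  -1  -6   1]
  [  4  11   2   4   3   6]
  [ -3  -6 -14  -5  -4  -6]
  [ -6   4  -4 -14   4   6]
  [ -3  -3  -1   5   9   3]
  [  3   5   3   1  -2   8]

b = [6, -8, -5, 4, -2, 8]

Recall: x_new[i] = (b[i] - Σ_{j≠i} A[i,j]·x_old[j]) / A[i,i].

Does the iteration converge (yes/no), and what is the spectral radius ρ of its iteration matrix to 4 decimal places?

Let D = diag(9, 11, -14, -14, 9, 8); L, U the strict triangles.
Jacobi T = -D⁻¹(L+U): T[2,3] = -(-5)/(-14) = -0.3571; T[2,2] = 0.
  T[0,:] = [+0.0000, -0.3333, -0.4444, +0.1111, +0.6667, -0.1111]
  T[1,:] = [-0.3636, +0.0000, -0.1818, -0.3636, -0.2727, -0.5455]
  T[2,:] = [-0.2143, -0.4286, +0.0000, -0.3571, -0.2857, -0.4286]
  T[3,:] = [-0.4286, +0.2857, -0.2857, +0.0000, +0.2857, +0.4286]
  T[4,:] = [+0.3333, +0.3333, +0.1111, -0.5556, +0.0000, -0.3333]
  T[5,:] = [-0.3750, -0.6250, -0.3750, -0.1250, +0.2500, +0.0000]
eigenvalue magnitudes: 1.1281, 0.5677, 0.5677, 0.5500, 0.5500, 0.0779.
ρ(T) = max|λ| = 1.1281; 1.1281 > 1: divergent.

no, ρ = 1.1281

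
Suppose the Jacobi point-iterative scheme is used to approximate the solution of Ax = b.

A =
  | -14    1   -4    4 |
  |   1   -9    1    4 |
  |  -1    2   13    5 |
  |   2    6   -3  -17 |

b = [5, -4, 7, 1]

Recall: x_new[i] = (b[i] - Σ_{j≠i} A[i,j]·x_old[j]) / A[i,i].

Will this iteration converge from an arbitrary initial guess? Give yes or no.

yes

Write A = D+L+U with D = diag(-14, -9, 13, -17).
T_J = -D⁻¹(L+U): T[2,1] = -(2)/(13) = -0.1538; T[2,2] = 0.
  T[0,:] = [+0.0000  +0.0714  -0.2857  +0.2857]
  T[1,:] = [+0.1111  +0.0000  +0.1111  +0.4444]
  T[2,:] = [+0.0769  -0.1538  +0.0000  -0.3846]
  T[3,:] = [+0.1176  +0.3529  -0.1765  +0.0000]
|λ(T)| sorted: 0.5570, 0.4699, 0.2052, 0.2052.
spectral radius ρ = 0.5570; 0.5570 < 1: convergent.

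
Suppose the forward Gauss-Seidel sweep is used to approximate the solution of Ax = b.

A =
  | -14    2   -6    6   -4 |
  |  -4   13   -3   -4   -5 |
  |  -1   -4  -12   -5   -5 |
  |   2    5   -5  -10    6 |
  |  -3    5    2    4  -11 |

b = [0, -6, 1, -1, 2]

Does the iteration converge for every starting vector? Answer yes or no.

yes

Let D = diag(-14, 13, -12, -10, -11); L, U the strict triangles.
GS T = -(D+L)⁻¹U: row 0 first, T[0,1] = -(2)/(-14) = +0.1429; later rows by forward substitution.
  T[0,:] = [+0.0000  +0.1429  -0.4286  +0.4286  -0.2857]
  T[1,:] = [+0.0000  +0.0440  +0.0989  +0.4396  +0.2967]
  T[2,:] = [+0.0000  -0.0266  +0.0027  -0.5989  -0.4918]
  T[3,:] = [+0.0000  +0.0638  -0.0376  +0.6049  +0.9371]
  T[4,:] = [+0.0000  -0.0006  +0.1487  +0.1940  +0.4641]
moduli |λ_i(T)| = 0.8412, 0.3997, 0.1655, 0.0404, 0.0000.
spectral radius ρ = 0.8412; 0.8412 < 1 ⇒ converges.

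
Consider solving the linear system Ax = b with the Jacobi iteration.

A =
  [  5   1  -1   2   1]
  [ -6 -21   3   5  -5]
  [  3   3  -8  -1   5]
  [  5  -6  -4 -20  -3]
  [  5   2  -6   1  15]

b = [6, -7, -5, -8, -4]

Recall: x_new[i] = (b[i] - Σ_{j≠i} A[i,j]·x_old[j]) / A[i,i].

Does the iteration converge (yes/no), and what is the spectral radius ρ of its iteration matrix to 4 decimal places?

yes, ρ = 0.8638

Diagonal D = diag(5, -21, -8, -20, 15); L, U strict lower/upper.
Jacobi: T = -D⁻¹(L+U), T[1,3] = -(5)/(-21) = +0.2381; T[1,1] = 0.
  T[0,:] = [+0.0000 -0.2000 +0.2000 -0.4000 -0.2000]
  T[1,:] = [-0.2857 +0.0000 +0.1429 +0.2381 -0.2381]
  T[2,:] = [+0.3750 +0.3750 +0.0000 -0.1250 +0.6250]
  T[3,:] = [+0.2500 -0.3000 -0.2000 +0.0000 -0.1500]
  T[4,:] = [-0.3333 -0.1333 +0.4000 -0.0667 +0.0000]
eigenvalue magnitudes: 0.8638, 0.4631, 0.3608, 0.3608, 0.1143.
spectral radius ρ = 0.8638; 0.8638 < 1: convergent.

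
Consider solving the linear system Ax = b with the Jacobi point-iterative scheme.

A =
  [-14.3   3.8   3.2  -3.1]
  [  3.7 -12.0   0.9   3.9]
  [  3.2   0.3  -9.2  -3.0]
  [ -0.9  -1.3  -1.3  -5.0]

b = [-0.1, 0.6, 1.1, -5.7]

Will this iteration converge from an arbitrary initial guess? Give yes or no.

yes

Write A = D+L+U with D = diag(-14.3, -12, -9.2, -5).
Jacobi: T = -D⁻¹(L+U), T[2,1] = -(0.3)/(-9.2) = +0.0326; T[2,2] = 0.
  T[0,:] = [+0.0000 +0.2657 +0.2238 -0.2168]
  T[1,:] = [+0.3083 +0.0000 +0.0750 +0.3250]
  T[2,:] = [+0.3478 +0.0326 +0.0000 -0.3261]
  T[3,:] = [-0.1800 -0.2600 -0.2600 +0.0000]
moduli |λ_i(T)| = 0.5391, 0.2915, 0.2915, 0.0077.
spectral radius ρ = 0.5391; 0.5391 < 1: convergent.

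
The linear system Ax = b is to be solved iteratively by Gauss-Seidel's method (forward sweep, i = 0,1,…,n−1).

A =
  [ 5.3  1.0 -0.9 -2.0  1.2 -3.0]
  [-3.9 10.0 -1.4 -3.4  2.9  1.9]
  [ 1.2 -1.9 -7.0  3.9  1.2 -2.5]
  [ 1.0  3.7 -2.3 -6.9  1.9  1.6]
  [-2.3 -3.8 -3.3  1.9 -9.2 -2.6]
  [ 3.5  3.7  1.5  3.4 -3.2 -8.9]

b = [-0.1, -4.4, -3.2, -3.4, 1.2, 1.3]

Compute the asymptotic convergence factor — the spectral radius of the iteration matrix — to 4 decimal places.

A = D + L + U where D = diag(5.3, 10, -7, -6.9, -9.2, -8.9).
GS T = -(D+L)⁻¹U: row 0 first, T[0,5] = -(-3)/(5.3) = +0.5660; later rows by forward substitution.
  T[0,:] = [+0.0000 -0.1887 +0.1698 +0.3774 -0.2264 +0.5660]
  T[1,:] = [+0.0000 -0.0736 +0.2062 +0.4872 -0.3783 +0.0308]
  T[2,:] = [+0.0000 -0.0124 -0.0269 +0.4896 +0.2353 -0.2685]
  T[3,:] = [+0.0000 -0.0627 +0.1442 +0.1527 -0.0387 +0.4199]
  T[4,:] = [+0.0000 +0.0691 -0.0882 -0.4396 +0.1205 -0.2538]
  T[5,:] = [+0.0000 -0.1557 +0.2348 +0.6499 -0.2648 +0.4418]
moduli |λ_i(T)| = 0.8430, 0.2424, 0.2424, 0.1309, 0.0695, 0.0000.
spectral radius ρ = 0.8430; 0.8430 < 1, so it converges for any x₀.

0.8430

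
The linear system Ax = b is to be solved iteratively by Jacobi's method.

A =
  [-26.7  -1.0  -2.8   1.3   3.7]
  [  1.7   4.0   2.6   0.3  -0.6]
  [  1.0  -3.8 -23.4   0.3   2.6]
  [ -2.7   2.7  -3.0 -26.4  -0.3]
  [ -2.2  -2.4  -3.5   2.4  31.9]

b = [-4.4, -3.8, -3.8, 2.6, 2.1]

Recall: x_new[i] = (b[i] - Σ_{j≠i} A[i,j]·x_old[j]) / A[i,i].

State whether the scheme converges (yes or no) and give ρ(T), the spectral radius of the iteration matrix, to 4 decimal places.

yes, ρ = 0.4440

Split A = D + L + U, D = diag(-26.7, 4, -23.4, -26.4, 31.9).
Jacobi T = -D⁻¹(L+U): T[4,3] = -(2.4)/(31.9) = -0.0752; T[4,4] = 0.
  T[0,:] = [+0.0000, -0.0375, -0.1049, +0.0487, +0.1386]
  T[1,:] = [-0.4250, +0.0000, -0.6500, -0.0750, +0.1500]
  T[2,:] = [+0.0427, -0.1624, +0.0000, +0.0128, +0.1111]
  T[3,:] = [-0.1023, +0.1023, -0.1136, +0.0000, -0.0114]
  T[4,:] = [+0.0690, +0.0752, +0.1097, -0.0752, +0.0000]
|λ(T)| sorted: 0.4440, 0.2646, 0.0935, 0.0935, 0.0271.
ρ(T) = max|λ| = 0.4440; 0.4440 < 1 ⇒ converges.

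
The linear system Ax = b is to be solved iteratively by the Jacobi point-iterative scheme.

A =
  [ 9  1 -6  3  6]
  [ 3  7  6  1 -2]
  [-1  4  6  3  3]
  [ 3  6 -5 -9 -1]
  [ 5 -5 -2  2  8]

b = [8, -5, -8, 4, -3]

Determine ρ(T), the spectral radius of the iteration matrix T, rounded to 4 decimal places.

1.3969

Let D = diag(9, 7, 6, -9, 8); L, U the strict triangles.
Jacobi T = -D⁻¹(L+U): T[0,2] = -(-6)/(9) = +0.6667; T[0,0] = 0.
  T[0,:] = [+0.0000, -0.1111, +0.6667, -0.3333, -0.6667]
  T[1,:] = [-0.4286, +0.0000, -0.8571, -0.1429, +0.2857]
  T[2,:] = [+0.1667, -0.6667, +0.0000, -0.5000, -0.5000]
  T[3,:] = [+0.3333, +0.6667, -0.5556, +0.0000, -0.1111]
  T[4,:] = [-0.6250, +0.6250, +0.2500, -0.2500, +0.0000]
eigenvalue magnitudes: 1.3969, 0.7982, 0.7982, 0.3987, 0.2962.
ρ = 1.3969; 1.3969 > 1: divergent.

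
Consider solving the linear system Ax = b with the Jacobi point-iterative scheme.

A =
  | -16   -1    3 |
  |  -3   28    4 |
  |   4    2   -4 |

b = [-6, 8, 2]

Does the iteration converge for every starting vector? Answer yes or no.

yes

Diagonal D = diag(-16, 28, -4); L, U strict lower/upper.
T_J = -D⁻¹(L+U): T[0,2] = -(3)/(-16) = +0.1875; T[0,0] = 0.
  T[0,:] = [+0.0000 -0.0625 +0.1875]
  T[1,:] = [+0.1071 +0.0000 -0.1429]
  T[2,:] = [+1.0000 +0.5000 +0.0000]
moduli |λ_i(T)| = 0.3965, 0.2187, 0.2187.
ρ = 0.3965; 0.3965 < 1: convergent.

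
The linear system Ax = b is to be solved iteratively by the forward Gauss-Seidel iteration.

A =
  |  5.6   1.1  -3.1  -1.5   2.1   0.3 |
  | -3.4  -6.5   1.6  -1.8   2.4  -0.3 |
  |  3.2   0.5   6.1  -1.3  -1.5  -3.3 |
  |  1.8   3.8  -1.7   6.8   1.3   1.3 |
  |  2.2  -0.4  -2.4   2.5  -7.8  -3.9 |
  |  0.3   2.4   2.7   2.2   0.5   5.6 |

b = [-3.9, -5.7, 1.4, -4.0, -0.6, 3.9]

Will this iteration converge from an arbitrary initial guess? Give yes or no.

A = D + L + U where D = diag(5.6, -6.5, 6.1, 6.8, -7.8, 5.6).
GS T = -(D+L)⁻¹U: row 0 first, T[0,3] = -(-1.5)/(5.6) = +0.2679; later rows by forward substitution.
  T[0,:] = [+0.0000, -0.1964, +0.5536, +0.2679, -0.3750, -0.0536]
  T[1,:] = [+0.0000, +0.1027, -0.0434, -0.4170, +0.5654, -0.0181]
  T[2,:] = [+0.0000, +0.0946, -0.2868, +0.1068, +0.3963, +0.5706]
  T[3,:] = [+0.0000, +0.0182, -0.1940, +0.1888, -0.3088, -0.0242]
  T[4,:] = [+0.0000, -0.0839, +0.1844, +0.1246, -0.3557, -0.6975]
  T[5,:] = [+0.0000, -0.0788, +0.1870, +0.0276, -0.2602, -0.1927]
|roots of det(T-λI)|: 0.9099, 0.2577, 0.2525, 0.2525, 0.0035, 0.0000.
spectral radius ρ = 0.9099; 0.9099 < 1: convergent.

yes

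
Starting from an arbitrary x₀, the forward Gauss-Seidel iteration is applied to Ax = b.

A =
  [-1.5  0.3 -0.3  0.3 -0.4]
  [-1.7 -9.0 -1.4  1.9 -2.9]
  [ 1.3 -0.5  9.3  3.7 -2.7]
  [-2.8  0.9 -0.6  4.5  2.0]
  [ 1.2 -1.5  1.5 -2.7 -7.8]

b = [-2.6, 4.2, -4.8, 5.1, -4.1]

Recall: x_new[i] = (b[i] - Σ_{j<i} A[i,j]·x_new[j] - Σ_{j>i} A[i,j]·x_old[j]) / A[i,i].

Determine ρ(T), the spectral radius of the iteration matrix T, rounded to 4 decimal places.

0.5217

Diagonal D = diag(-1.5, -9, 9.3, 4.5, -7.8); L, U strict lower/upper.
T_GS = -(D+L)⁻¹U: row 0 first, T[0,3] = -(0.3)/(-1.5) = +0.2000; later rows by forward substitution.
  T[0,:] = [+0.0000, +0.2000, -0.2000, +0.2000, -0.2667]
  T[1,:] = [+0.0000, -0.0378, -0.1178, +0.1733, -0.2719]
  T[2,:] = [+0.0000, -0.0300, +0.0216, -0.4165, +0.3130]
  T[3,:] = [+0.0000, +0.1280, -0.0980, +0.0342, -0.5143]
  T[4,:] = [+0.0000, -0.0120, +0.0300, -0.0945, +0.2495]
eigenvalue magnitudes: 0.5217, 0.1640, 0.1640, 0.0603, 0.0000.
spectral radius ρ = 0.5217; 0.5217 < 1, so it converges for any x₀.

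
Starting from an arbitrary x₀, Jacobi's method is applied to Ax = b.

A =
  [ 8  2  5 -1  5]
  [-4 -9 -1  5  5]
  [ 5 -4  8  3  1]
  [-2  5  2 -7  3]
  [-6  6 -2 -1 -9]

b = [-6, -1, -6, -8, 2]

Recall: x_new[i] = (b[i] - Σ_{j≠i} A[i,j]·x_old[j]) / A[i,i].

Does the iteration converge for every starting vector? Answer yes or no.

Diagonal D = diag(8, -9, 8, -7, -9); L, U strict lower/upper.
Jacobi: T = -D⁻¹(L+U), T[2,4] = -(1)/(8) = -0.1250; T[2,2] = 0.
  T[0,:] = [+0.0000 -0.2500 -0.6250 +0.1250 -0.6250]
  T[1,:] = [-0.4444 +0.0000 -0.1111 +0.5556 +0.5556]
  T[2,:] = [-0.6250 +0.5000 +0.0000 -0.3750 -0.1250]
  T[3,:] = [-0.2857 +0.7143 +0.2857 +0.0000 +0.4286]
  T[4,:] = [-0.6667 +0.6667 -0.2222 -0.1111 +0.0000]
|λ(T)| sorted: 1.2338, 0.8450, 0.8450, 0.3502, 0.0632.
ρ = 1.2338; 1.2338 > 1 ⇒ diverges.

no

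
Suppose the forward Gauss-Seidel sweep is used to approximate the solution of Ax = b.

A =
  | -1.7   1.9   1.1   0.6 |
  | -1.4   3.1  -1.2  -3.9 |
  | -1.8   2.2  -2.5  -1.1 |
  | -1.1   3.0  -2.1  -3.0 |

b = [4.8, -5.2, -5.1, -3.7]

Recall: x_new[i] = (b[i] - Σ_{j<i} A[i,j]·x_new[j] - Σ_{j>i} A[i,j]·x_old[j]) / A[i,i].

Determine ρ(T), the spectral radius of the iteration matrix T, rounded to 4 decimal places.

A = D + L + U where D = diag(-1.7, 3.1, -2.5, -3).
GS T = -(D+L)⁻¹U: row 0 first, T[0,2] = -(1.1)/(-1.7) = +0.6471; later rows by forward substitution.
  T[0,:] = [+0.0000, +1.1176, +0.6471, +0.3529]
  T[1,:] = [+0.0000, +0.5047, +0.6793, +1.4175]
  T[2,:] = [+0.0000, -0.3605, +0.1319, +0.5532]
  T[3,:] = [+0.0000, +0.3473, +0.3497, +0.9008]
moduli |λ_i(T)| = 1.4324, 0.2207, 0.2207, 0.0000.
ρ(T) = max|λ| = 1.4324; 1.4324 > 1: divergent.

1.4324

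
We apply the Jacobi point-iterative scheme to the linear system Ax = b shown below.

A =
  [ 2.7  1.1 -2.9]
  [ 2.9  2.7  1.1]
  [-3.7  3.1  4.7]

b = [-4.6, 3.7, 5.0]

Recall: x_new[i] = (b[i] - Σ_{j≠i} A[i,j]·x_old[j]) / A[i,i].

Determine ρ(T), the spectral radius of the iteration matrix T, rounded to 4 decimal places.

Write A = D+L+U with D = diag(2.7, 2.7, 4.7).
Jacobi T = -D⁻¹(L+U): T[0,1] = -(1.1)/(2.7) = -0.4074; T[0,0] = 0.
  T[0,:] = [+0.0000, -0.4074, +1.0741]
  T[1,:] = [-1.0741, +0.0000, -0.4074]
  T[2,:] = [+0.7872, -0.6596, +0.0000]
moduli |λ_i(T)| = 1.4692, 0.7790, 0.7790.
ρ(T) = max|λ| = 1.4692; 1.4692 > 1: divergent.

1.4692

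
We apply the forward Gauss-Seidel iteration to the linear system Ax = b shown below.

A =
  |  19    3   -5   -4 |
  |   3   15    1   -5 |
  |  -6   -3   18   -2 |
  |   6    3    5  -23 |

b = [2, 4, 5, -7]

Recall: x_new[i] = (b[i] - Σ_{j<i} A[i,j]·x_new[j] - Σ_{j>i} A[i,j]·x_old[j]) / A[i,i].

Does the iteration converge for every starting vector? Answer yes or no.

Diagonal D = diag(19, 15, 18, -23); L, U strict lower/upper.
GS T = -(D+L)⁻¹U: row 0 first, T[0,1] = -(3)/(19) = -0.1579; later rows by forward substitution.
  T[0,:] = [+0.0000 -0.1579 +0.2632 +0.2105]
  T[1,:] = [+0.0000 +0.0316 -0.1193 +0.2912]
  T[2,:] = [+0.0000 -0.0474 +0.0678 +0.2298]
  T[3,:] = [+0.0000 -0.0474 +0.0678 +0.1429]
moduli |λ_i(T)| = 0.2063, 0.0385, 0.0385, 0.0000.
spectral radius ρ = 0.2063; 0.2063 < 1 ⇒ converges.

yes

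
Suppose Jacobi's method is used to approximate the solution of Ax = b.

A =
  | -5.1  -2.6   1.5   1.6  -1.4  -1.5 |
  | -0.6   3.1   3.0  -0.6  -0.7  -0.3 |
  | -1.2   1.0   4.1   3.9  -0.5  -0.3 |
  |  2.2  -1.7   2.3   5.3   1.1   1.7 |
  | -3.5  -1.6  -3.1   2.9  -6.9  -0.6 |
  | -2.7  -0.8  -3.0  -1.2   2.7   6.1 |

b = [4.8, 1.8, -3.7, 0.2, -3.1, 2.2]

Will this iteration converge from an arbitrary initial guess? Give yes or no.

A = D + L + U where D = diag(-5.1, 3.1, 4.1, 5.3, -6.9, 6.1).
Jacobi T = -D⁻¹(L+U): T[5,3] = -(-1.2)/(6.1) = +0.1967; T[5,5] = 0.
  T[0,:] = [+0.0000 -0.5098 +0.2941 +0.3137 -0.2745 -0.2941]
  T[1,:] = [+0.1935 +0.0000 -0.9677 +0.1935 +0.2258 +0.0968]
  T[2,:] = [+0.2927 -0.2439 +0.0000 -0.9512 +0.1220 +0.0732]
  T[3,:] = [-0.4151 +0.3208 -0.4340 +0.0000 -0.2075 -0.3208]
  T[4,:] = [-0.5072 -0.2319 -0.4493 +0.4203 +0.0000 -0.0870]
  T[5,:] = [+0.4426 +0.1311 +0.4918 +0.1967 -0.4426 +0.0000]
moduli |λ_i(T)| = 1.1572, 0.8149, 0.8149, 0.5339, 0.3735, 0.3735.
spectral radius ρ = 1.1572; 1.1572 > 1 ⇒ diverges.

no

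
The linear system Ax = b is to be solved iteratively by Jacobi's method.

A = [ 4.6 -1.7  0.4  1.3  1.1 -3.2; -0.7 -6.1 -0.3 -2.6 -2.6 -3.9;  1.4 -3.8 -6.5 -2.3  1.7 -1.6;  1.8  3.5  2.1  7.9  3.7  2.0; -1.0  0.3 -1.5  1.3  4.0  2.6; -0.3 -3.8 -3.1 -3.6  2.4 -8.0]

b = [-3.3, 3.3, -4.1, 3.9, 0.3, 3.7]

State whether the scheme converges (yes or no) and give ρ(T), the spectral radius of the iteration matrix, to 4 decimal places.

no, ρ = 1.1904

Write A = D+L+U with D = diag(4.6, -6.1, -6.5, 7.9, 4, -8).
Jacobi T = -D⁻¹(L+U): T[3,0] = -(1.8)/(7.9) = -0.2278; T[3,3] = 0.
  T[0,:] = [+0.0000, +0.3696, -0.0870, -0.2826, -0.2391, +0.6957]
  T[1,:] = [-0.1148, +0.0000, -0.0492, -0.4262, -0.4262, -0.6393]
  T[2,:] = [+0.2154, -0.5846, +0.0000, -0.3538, +0.2615, -0.2462]
  T[3,:] = [-0.2278, -0.4430, -0.2658, +0.0000, -0.4684, -0.2532]
  T[4,:] = [+0.2500, -0.0750, +0.3750, -0.3250, +0.0000, -0.6500]
  T[5,:] = [-0.0375, -0.4750, -0.3875, -0.4500, +0.3000, +0.0000]
|eigenvalues of T|: 1.1904, 0.6522, 0.4328, 0.4328, 0.3911, 0.0424.
ρ = 1.1904; 1.1904 > 1: divergent.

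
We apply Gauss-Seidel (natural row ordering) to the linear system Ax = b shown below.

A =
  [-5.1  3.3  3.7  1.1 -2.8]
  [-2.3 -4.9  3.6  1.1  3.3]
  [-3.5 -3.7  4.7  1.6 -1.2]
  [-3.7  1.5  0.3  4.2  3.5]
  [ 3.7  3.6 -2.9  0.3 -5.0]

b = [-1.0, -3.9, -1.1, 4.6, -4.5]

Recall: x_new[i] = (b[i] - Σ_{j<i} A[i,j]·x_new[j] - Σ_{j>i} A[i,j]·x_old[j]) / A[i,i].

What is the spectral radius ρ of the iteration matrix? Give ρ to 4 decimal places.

1.1695

Diagonal D = diag(-5.1, -4.9, 4.7, 4.2, -5); L, U strict lower/upper.
Gauss-Seidel: T = -(D+L)⁻¹U, row 0 first, T[0,4] = -(-2.8)/(-5.1) = -0.5490; later rows by forward substitution.
  T[0,:] = [+0.0000  +0.6471  +0.7255  +0.2157  -0.5490]
  T[1,:] = [+0.0000  -0.3037  +0.3942  +0.1232  +0.9312]
  T[2,:] = [+0.0000  +0.2428  +0.8506  -0.0828  +0.5795]
  T[3,:] = [+0.0000  +0.6612  +0.4376  +0.1519  -1.6909]
  T[4,:] = [+0.0000  +0.1590  +0.3536  +0.3055  -0.1734]
|eigenvalues of T|: 1.1695, 0.6213, 0.6213, 0.2210, 0.0000.
spectral radius ρ = 1.1695; 1.1695 > 1: divergent.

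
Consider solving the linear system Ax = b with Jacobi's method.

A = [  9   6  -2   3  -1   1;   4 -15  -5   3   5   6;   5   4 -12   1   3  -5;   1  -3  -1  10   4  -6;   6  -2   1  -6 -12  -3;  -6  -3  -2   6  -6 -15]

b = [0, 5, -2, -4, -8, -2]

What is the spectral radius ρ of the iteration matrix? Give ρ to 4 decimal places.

Split A = D + L + U, D = diag(9, -15, -12, 10, -12, -15).
Jacobi T = -D⁻¹(L+U): T[3,0] = -(1)/(10) = -0.1000; T[3,3] = 0.
  T[0,:] = [+0.0000 -0.6667 +0.2222 -0.3333 +0.1111 -0.1111]
  T[1,:] = [+0.2667 +0.0000 -0.3333 +0.2000 +0.3333 +0.4000]
  T[2,:] = [+0.4167 +0.3333 +0.0000 +0.0833 +0.2500 -0.4167]
  T[3,:] = [-0.1000 +0.3000 +0.1000 +0.0000 -0.4000 +0.6000]
  T[4,:] = [+0.5000 -0.1667 +0.0833 -0.5000 +0.0000 -0.2500]
  T[5,:] = [-0.4000 -0.2000 -0.1333 +0.4000 -0.4000 +0.0000]
moduli |λ_i(T)| = 1.1501, 0.7193, 0.7193, 0.6728, 0.4029, 0.1454.
spectral radius ρ = 1.1501; 1.1501 > 1 ⇒ diverges.

1.1501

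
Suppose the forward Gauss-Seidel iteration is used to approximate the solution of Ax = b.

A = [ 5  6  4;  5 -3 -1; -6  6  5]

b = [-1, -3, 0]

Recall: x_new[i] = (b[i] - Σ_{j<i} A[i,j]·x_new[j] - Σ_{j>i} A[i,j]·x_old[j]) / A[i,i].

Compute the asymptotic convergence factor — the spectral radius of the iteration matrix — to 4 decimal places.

1.3229

Write A = D+L+U with D = diag(5, -3, 5).
T_GS = -(D+L)⁻¹U: row 0 first, T[0,1] = -(6)/(5) = -1.2000; later rows by forward substitution.
  T[0,:] = [+0.0000 -1.2000 -0.8000]
  T[1,:] = [+0.0000 -2.0000 -1.6667]
  T[2,:] = [+0.0000 +0.9600 +1.0400]
moduli |λ_i(T)| = 1.3229, 0.3629, 0.0000.
ρ = 1.3229; 1.3229 > 1 ⇒ diverges.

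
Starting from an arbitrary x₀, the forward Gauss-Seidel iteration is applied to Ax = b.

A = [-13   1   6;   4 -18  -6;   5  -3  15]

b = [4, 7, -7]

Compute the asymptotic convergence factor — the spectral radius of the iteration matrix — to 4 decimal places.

0.2215

Split A = D + L + U, D = diag(-13, -18, 15).
Gauss-Seidel: T = -(D+L)⁻¹U, row 0 first, T[0,2] = -(6)/(-13) = +0.4615; later rows by forward substitution.
  T[0,:] = [+0.0000, +0.0769, +0.4615]
  T[1,:] = [+0.0000, +0.0171, -0.2308]
  T[2,:] = [+0.0000, -0.0222, -0.2000]
|eigenvalues of T|: 0.2215, 0.0386, 0.0000.
ρ(T) = max|λ| = 0.2215; 0.2215 < 1 ⇒ converges.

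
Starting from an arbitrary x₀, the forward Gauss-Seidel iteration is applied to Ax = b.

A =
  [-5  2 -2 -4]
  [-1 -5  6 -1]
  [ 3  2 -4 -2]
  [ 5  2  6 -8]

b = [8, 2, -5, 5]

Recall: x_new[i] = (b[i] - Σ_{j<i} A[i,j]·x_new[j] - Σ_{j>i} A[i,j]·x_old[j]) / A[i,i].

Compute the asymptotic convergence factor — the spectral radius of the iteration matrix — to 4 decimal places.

Split A = D + L + U, D = diag(-5, -5, -4, -8).
T_GS = -(D+L)⁻¹U: row 0 first, T[0,3] = -(-4)/(-5) = -0.8000; later rows by forward substitution.
  T[0,:] = [+0.0000  +0.4000  -0.4000  -0.8000]
  T[1,:] = [+0.0000  -0.0800  +1.2800  -0.0400]
  T[2,:] = [+0.0000  +0.2600  +0.3400  -1.1200]
  T[3,:] = [+0.0000  +0.4250  +0.3250  -1.3500]
|eigenvalues of T|: 1.4018, 0.3271, 0.3271, 0.0000.
ρ(T) = max|λ| = 1.4018; 1.4018 > 1 ⇒ diverges.

1.4018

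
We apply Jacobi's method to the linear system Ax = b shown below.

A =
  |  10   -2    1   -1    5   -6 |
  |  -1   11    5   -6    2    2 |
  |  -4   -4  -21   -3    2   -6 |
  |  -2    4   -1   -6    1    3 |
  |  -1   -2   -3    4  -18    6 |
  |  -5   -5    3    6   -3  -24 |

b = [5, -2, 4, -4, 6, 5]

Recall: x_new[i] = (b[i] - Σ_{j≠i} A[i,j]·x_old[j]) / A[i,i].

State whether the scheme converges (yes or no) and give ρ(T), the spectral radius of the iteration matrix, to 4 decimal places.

Let D = diag(10, 11, -21, -6, -18, -24); L, U the strict triangles.
Jacobi T = -D⁻¹(L+U): T[0,4] = -(5)/(10) = -0.5000; T[0,0] = 0.
  T[0,:] = [+0.0000, +0.2000, -0.1000, +0.1000, -0.5000, +0.6000]
  T[1,:] = [+0.0909, +0.0000, -0.4545, +0.5455, -0.1818, -0.1818]
  T[2,:] = [-0.1905, -0.1905, +0.0000, -0.1429, +0.0952, -0.2857]
  T[3,:] = [-0.3333, +0.6667, -0.1667, +0.0000, +0.1667, +0.5000]
  T[4,:] = [-0.0556, -0.1111, -0.1667, +0.2222, +0.0000, +0.3333]
  T[5,:] = [-0.2083, -0.2083, +0.1250, +0.2500, -0.1250, +0.0000]
eigenvalue magnitudes: 0.8731, 0.6945, 0.4741, 0.4741, 0.3898, 0.2569.
ρ(T) = max|λ| = 0.8731; 0.8731 < 1 ⇒ converges.

yes, ρ = 0.8731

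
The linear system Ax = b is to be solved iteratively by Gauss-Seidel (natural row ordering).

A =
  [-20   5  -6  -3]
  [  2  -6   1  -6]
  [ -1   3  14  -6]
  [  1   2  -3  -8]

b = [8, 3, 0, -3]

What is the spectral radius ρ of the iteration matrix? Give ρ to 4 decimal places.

Split A = D + L + U, D = diag(-20, -6, 14, -8).
GS T = -(D+L)⁻¹U: row 0 first, T[0,3] = -(-3)/(-20) = -0.1500; later rows by forward substitution.
  T[0,:] = [+0.0000 +0.2500 -0.3000 -0.1500]
  T[1,:] = [+0.0000 +0.0833 +0.0667 -1.0500]
  T[2,:] = [+0.0000 +0.0000 -0.0357 +0.6429]
  T[3,:] = [+0.0000 +0.0521 -0.0074 -0.5223]
|roots of det(T-λI)|: 0.3743, 0.1423, 0.0419, 0.0000.
spectral radius ρ = 0.3743; 0.3743 < 1 ⇒ converges.

0.3743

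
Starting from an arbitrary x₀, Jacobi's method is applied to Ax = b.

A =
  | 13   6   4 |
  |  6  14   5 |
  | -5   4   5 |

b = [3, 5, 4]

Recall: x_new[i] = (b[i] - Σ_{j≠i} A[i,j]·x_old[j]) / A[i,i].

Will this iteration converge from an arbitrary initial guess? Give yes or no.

Let D = diag(13, 14, 5); L, U the strict triangles.
T_J = -D⁻¹(L+U): T[2,0] = -(-5)/(5) = +1.0000; T[2,2] = 0.
  T[0,:] = [+0.0000 -0.4615 -0.3077]
  T[1,:] = [-0.4286 +0.0000 -0.3571]
  T[2,:] = [+1.0000 -0.8000 +0.0000]
|roots of det(T-λI)|: 0.5354, 0.3329, 0.3329.
ρ = 0.5354; 0.5354 < 1, so it converges for any x₀.

yes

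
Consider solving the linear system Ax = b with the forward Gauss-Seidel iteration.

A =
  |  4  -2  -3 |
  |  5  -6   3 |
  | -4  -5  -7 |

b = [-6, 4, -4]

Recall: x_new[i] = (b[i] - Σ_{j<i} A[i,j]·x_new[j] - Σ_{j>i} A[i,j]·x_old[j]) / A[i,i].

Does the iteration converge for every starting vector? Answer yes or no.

yes

Write A = D+L+U with D = diag(4, -6, -7).
Gauss-Seidel: T = -(D+L)⁻¹U, row 0 first, T[0,1] = -(-2)/(4) = +0.5000; later rows by forward substitution.
  T[0,:] = [+0.0000  +0.5000  +0.7500]
  T[1,:] = [+0.0000  +0.4167  +1.1250]
  T[2,:] = [+0.0000  -0.5833  -1.2321]
moduli |λ_i(T)| = 0.5607, 0.2548, 0.0000.
spectral radius ρ = 0.5607; 0.5607 < 1 ⇒ converges.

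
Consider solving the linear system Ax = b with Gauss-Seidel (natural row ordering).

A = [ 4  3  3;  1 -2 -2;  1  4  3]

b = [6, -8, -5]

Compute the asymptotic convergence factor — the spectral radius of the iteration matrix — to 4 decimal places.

A = D + L + U where D = diag(4, -2, 3).
T_GS = -(D+L)⁻¹U: row 0 first, T[0,1] = -(3)/(4) = -0.7500; later rows by forward substitution.
  T[0,:] = [+0.0000  -0.7500  -0.7500]
  T[1,:] = [+0.0000  -0.3750  -1.3750]
  T[2,:] = [+0.0000  +0.7500  +2.0833]
|roots of det(T-λI)|: 1.5467, 0.1616, 0.0000.
ρ = 1.5467; 1.5467 > 1, so it fails to converge.

1.5467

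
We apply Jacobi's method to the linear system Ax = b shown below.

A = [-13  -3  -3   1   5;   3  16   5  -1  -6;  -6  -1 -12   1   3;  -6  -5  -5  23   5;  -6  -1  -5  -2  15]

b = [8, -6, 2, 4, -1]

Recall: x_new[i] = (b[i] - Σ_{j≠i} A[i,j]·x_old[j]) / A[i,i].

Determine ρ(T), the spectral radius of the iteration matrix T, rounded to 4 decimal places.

0.8514

A = D + L + U where D = diag(-13, 16, -12, 23, 15).
T_J = -D⁻¹(L+U): T[1,3] = -(-1)/(16) = +0.0625; T[1,1] = 0.
  T[0,:] = [+0.0000 -0.2308 -0.2308 +0.0769 +0.3846]
  T[1,:] = [-0.1875 +0.0000 -0.3125 +0.0625 +0.3750]
  T[2,:] = [-0.5000 -0.0833 +0.0000 +0.0833 +0.2500]
  T[3,:] = [+0.2609 +0.2174 +0.2174 +0.0000 -0.2174]
  T[4,:] = [+0.4000 +0.0667 +0.3333 +0.1333 +0.0000]
|λ(T)| sorted: 0.8514, 0.3131, 0.3131, 0.2805, 0.0052.
spectral radius ρ = 0.8514; 0.8514 < 1 ⇒ converges.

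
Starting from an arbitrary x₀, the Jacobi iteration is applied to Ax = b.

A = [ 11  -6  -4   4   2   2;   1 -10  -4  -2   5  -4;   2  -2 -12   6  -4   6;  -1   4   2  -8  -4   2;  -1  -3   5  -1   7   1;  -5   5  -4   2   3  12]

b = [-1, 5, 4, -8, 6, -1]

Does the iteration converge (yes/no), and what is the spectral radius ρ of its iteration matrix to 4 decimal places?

Write A = D+L+U with D = diag(11, -10, -12, -8, 7, 12).
T_J = -D⁻¹(L+U): T[1,0] = -(1)/(-10) = +0.1000; T[1,1] = 0.
  T[0,:] = [+0.0000, +0.5455, +0.3636, -0.3636, -0.1818, -0.1818]
  T[1,:] = [+0.1000, +0.0000, -0.4000, -0.2000, +0.5000, -0.4000]
  T[2,:] = [+0.1667, -0.1667, +0.0000, +0.5000, -0.3333, +0.5000]
  T[3,:] = [-0.1250, +0.5000, +0.2500, +0.0000, -0.5000, +0.2500]
  T[4,:] = [+0.1429, +0.4286, -0.7143, +0.1429, +0.0000, -0.1429]
  T[5,:] = [+0.4167, -0.4167, +0.3333, -0.1667, -0.2500, +0.0000]
moduli |λ_i(T)| = 1.1503, 0.6327, 0.6327, 0.2307, 0.1864, 0.1864.
ρ = 1.1503; 1.1503 > 1, so it fails to converge.

no, ρ = 1.1503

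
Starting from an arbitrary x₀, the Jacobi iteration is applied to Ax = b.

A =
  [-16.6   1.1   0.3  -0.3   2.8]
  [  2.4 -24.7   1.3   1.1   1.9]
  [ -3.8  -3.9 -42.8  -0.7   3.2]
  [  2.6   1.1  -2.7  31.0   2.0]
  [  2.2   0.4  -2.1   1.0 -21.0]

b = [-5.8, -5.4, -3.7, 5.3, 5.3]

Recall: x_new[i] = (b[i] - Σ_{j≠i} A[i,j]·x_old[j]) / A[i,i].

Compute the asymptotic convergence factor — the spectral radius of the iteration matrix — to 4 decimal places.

A = D + L + U where D = diag(-16.6, -24.7, -42.8, 31, -21).
Jacobi: T = -D⁻¹(L+U), T[2,0] = -(-3.8)/(-42.8) = -0.0888; T[2,2] = 0.
  T[0,:] = [+0.0000 +0.0663 +0.0181 -0.0181 +0.1687]
  T[1,:] = [+0.0972 +0.0000 +0.0526 +0.0445 +0.0769]
  T[2,:] = [-0.0888 -0.0911 +0.0000 -0.0164 +0.0748]
  T[3,:] = [-0.0839 -0.0355 +0.0871 +0.0000 -0.0645]
  T[4,:] = [+0.1048 +0.0190 -0.1000 +0.0476 +0.0000]
eigenvalue magnitudes: 0.1546, 0.1243, 0.1243, 0.1106, 0.0416.
spectral radius ρ = 0.1546; 0.1546 < 1 ⇒ converges.

0.1546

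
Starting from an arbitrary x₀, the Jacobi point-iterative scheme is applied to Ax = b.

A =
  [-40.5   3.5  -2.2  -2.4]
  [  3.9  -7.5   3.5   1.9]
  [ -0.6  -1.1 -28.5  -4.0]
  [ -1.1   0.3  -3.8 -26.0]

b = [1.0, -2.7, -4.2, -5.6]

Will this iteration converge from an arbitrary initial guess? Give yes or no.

yes

Let D = diag(-40.5, -7.5, -28.5, -26); L, U the strict triangles.
T_J = -D⁻¹(L+U): T[0,3] = -(-2.4)/(-40.5) = -0.0593; T[0,0] = 0.
  T[0,:] = [+0.0000  +0.0864  -0.0543  -0.0593]
  T[1,:] = [+0.5200  +0.0000  +0.4667  +0.2533]
  T[2,:] = [-0.0211  -0.0386  +0.0000  -0.1404]
  T[3,:] = [-0.0423  +0.0115  -0.1462  +0.0000]
moduli |λ_i(T)| = 0.2018, 0.1677, 0.1677, 0.1263.
spectral radius ρ = 0.2018; 0.2018 < 1: convergent.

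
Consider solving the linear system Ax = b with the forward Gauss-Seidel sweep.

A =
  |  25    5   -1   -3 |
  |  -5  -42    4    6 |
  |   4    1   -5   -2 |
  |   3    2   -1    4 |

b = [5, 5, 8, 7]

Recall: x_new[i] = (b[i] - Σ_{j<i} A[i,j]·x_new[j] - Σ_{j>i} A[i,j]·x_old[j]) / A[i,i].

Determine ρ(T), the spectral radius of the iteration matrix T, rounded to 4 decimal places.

0.3106

Write A = D+L+U with D = diag(25, -42, -5, 4).
GS T = -(D+L)⁻¹U: row 0 first, T[0,2] = -(-1)/(25) = +0.0400; later rows by forward substitution.
  T[0,:] = [+0.0000, -0.2000, +0.0400, +0.1200]
  T[1,:] = [+0.0000, +0.0238, +0.0905, +0.1286]
  T[2,:] = [+0.0000, -0.1552, +0.0501, -0.2783]
  T[3,:] = [+0.0000, +0.0993, -0.0627, -0.2239]
|λ(T)| sorted: 0.3106, 0.1356, 0.1356, 0.0000.
spectral radius ρ = 0.3106; 0.3106 < 1 ⇒ converges.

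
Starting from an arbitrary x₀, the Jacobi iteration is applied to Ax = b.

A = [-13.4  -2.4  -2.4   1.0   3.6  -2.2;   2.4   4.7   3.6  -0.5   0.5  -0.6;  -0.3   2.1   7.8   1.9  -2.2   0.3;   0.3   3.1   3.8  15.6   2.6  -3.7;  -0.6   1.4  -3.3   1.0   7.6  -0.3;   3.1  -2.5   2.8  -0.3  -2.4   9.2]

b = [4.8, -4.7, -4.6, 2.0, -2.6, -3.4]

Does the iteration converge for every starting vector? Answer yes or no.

Diagonal D = diag(-13.4, 4.7, 7.8, 15.6, 7.6, 9.2); L, U strict lower/upper.
Jacobi: T = -D⁻¹(L+U), T[5,4] = -(-2.4)/(9.2) = +0.2609; T[5,5] = 0.
  T[0,:] = [+0.0000, -0.1791, -0.1791, +0.0746, +0.2687, -0.1642]
  T[1,:] = [-0.5106, +0.0000, -0.7660, +0.1064, -0.1064, +0.1277]
  T[2,:] = [+0.0385, -0.2692, +0.0000, -0.2436, +0.2821, -0.0385]
  T[3,:] = [-0.0192, -0.1987, -0.2436, +0.0000, -0.1667, +0.2372]
  T[4,:] = [+0.0789, -0.1842, +0.4342, -0.1316, +0.0000, +0.0395]
  T[5,:] = [-0.3370, +0.2717, -0.3043, +0.0326, +0.2609, +0.0000]
|λ(T)| sorted: 0.8280, 0.6434, 0.2997, 0.2997, 0.1845, 0.1845.
spectral radius ρ = 0.8280; 0.8280 < 1: convergent.

yes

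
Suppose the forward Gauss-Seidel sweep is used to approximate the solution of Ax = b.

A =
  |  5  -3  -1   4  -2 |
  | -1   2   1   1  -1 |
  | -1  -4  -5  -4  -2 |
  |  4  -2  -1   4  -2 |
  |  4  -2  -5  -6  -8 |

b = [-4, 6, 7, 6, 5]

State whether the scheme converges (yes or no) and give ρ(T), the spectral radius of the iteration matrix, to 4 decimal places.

no, ρ = 1.2961

Diagonal D = diag(5, 2, -5, 4, -8); L, U strict lower/upper.
T_GS = -(D+L)⁻¹U: row 0 first, T[0,1] = -(-3)/(5) = +0.6000; later rows by forward substitution.
  T[0,:] = [+0.0000 +0.6000 +0.2000 -0.8000 +0.4000]
  T[1,:] = [+0.0000 +0.3000 -0.4000 -0.9000 +0.7000]
  T[2,:] = [+0.0000 -0.3600 +0.2800 +0.0800 -1.0400]
  T[3,:] = [+0.0000 -0.5400 -0.3300 +0.3700 +0.1900]
  T[4,:] = [+0.0000 +0.8550 +0.2725 -0.5025 +0.5325]
|λ(T)| sorted: 1.2961, 0.5169, 0.5071, 0.1766, 0.0000.
ρ(T) = max|λ| = 1.2961; 1.2961 > 1 ⇒ diverges.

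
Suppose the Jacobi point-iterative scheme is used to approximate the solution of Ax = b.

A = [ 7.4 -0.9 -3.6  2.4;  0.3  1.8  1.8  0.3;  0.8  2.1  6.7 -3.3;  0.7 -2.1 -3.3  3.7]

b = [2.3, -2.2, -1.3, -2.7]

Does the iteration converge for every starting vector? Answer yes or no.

Write A = D+L+U with D = diag(7.4, 1.8, 6.7, 3.7).
Jacobi T = -D⁻¹(L+U): T[2,0] = -(0.8)/(6.7) = -0.1194; T[2,2] = 0.
  T[0,:] = [+0.0000 +0.1216 +0.4865 -0.3243]
  T[1,:] = [-0.1667 +0.0000 -1.0000 -0.1667]
  T[2,:] = [-0.1194 -0.3134 +0.0000 +0.4925]
  T[3,:] = [-0.1892 +0.5676 +0.8919 +0.0000]
moduli |λ_i(T)| = 0.8646, 0.5899, 0.5899, 0.2223.
ρ = 0.8646; 0.8646 < 1: convergent.

yes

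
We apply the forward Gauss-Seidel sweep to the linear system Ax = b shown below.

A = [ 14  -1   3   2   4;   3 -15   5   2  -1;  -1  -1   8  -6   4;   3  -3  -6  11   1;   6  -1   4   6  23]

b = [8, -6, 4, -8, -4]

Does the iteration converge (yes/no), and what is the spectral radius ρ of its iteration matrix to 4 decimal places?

yes, ρ = 0.7713

A = D + L + U where D = diag(14, -15, 8, 11, 23).
GS T = -(D+L)⁻¹U: row 0 first, T[0,3] = -(2)/(14) = -0.1429; later rows by forward substitution.
  T[0,:] = [+0.0000  +0.0714  -0.2143  -0.1429  -0.2857]
  T[1,:] = [+0.0000  +0.0143  +0.2905  +0.1048  -0.1238]
  T[2,:] = [+0.0000  +0.0107  +0.0095  +0.7452  -0.5512]
  T[3,:] = [+0.0000  -0.0097  +0.1429  +0.4740  -0.3474]
  T[4,:] = [+0.0000  -0.0173  +0.0296  -0.2114  +0.2556]
|roots of det(T-λI)|: 0.7713, 0.1475, 0.0867, 0.0430, 0.0000.
ρ = 0.7713; 0.7713 < 1 ⇒ converges.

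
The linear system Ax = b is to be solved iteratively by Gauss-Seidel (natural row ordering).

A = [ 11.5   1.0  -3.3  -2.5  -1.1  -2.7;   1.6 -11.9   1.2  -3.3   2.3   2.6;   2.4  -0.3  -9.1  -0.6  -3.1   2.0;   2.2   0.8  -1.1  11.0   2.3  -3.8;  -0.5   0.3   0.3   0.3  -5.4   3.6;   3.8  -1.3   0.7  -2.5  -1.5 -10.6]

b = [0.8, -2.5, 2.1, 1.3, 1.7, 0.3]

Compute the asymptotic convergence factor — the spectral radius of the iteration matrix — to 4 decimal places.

0.5195

Diagonal D = diag(11.5, -11.9, -9.1, 11, -5.4, -10.6); L, U strict lower/upper.
Gauss-Seidel: T = -(D+L)⁻¹U, row 0 first, T[0,3] = -(-2.5)/(11.5) = +0.2174; later rows by forward substitution.
  T[0,:] = [+0.0000  -0.0870  +0.2870  +0.2174  +0.0957  +0.2348]
  T[1,:] = [+0.0000  -0.0117  +0.1394  -0.2481  +0.2061  +0.2501]
  T[2,:] = [+0.0000  -0.0225  +0.0711  -0.0004  -0.3222  +0.2735]
  T[3,:] = [+0.0000  +0.0160  -0.0604  -0.0255  -0.2754  +0.3077]
  T[4,:] = [+0.0000  +0.0070  -0.0182  -0.0354  -0.0306  +0.6911]
  T[5,:] = [+0.0000  -0.0360  +0.1073  +0.1193  +0.0570  -0.0988]
eigenvalue magnitudes: 0.5195, 0.3087, 0.3087, 0.0242, 0.0242, 0.0000.
ρ(T) = max|λ| = 0.5195; 0.5195 < 1: convergent.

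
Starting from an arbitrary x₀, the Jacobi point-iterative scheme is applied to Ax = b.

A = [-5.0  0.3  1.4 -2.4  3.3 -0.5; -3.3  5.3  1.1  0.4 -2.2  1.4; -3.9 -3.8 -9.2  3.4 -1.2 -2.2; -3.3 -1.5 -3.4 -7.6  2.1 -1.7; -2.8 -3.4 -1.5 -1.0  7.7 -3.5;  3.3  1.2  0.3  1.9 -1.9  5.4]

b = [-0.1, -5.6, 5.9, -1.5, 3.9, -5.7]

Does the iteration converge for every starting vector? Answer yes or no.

no

Write A = D+L+U with D = diag(-5, 5.3, -9.2, -7.6, 7.7, 5.4).
Jacobi: T = -D⁻¹(L+U), T[4,2] = -(-1.5)/(7.7) = +0.1948; T[4,4] = 0.
  T[0,:] = [+0.0000, +0.0600, +0.2800, -0.4800, +0.6600, -0.1000]
  T[1,:] = [+0.6226, +0.0000, -0.2075, -0.0755, +0.4151, -0.2642]
  T[2,:] = [-0.4239, -0.4130, +0.0000, +0.3696, -0.1304, -0.2391]
  T[3,:] = [-0.4342, -0.1974, -0.4474, +0.0000, +0.2763, -0.2237]
  T[4,:] = [+0.3636, +0.4416, +0.1948, +0.1299, +0.0000, +0.4545]
  T[5,:] = [-0.6111, -0.2222, -0.0556, -0.3519, +0.3519, +0.0000]
|eigenvalues of T|: 1.1603, 0.5018, 0.5018, 0.3953, 0.3953, 0.3212.
spectral radius ρ = 1.1603; 1.1603 > 1 ⇒ diverges.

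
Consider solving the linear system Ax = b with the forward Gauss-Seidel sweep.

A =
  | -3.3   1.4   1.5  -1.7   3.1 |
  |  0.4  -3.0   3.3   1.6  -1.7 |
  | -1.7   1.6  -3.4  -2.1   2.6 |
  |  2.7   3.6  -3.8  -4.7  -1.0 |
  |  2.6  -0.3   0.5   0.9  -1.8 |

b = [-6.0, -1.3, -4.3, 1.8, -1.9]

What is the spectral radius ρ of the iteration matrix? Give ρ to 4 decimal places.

1.4040

A = D + L + U where D = diag(-3.3, -3, -3.4, -4.7, -1.8).
Gauss-Seidel: T = -(D+L)⁻¹U, row 0 first, T[0,1] = -(1.4)/(-3.3) = +0.4242; later rows by forward substitution.
  T[0,:] = [+0.0000, +0.4242, +0.4545, -0.5152, +0.9394]
  T[1,:] = [+0.0000, +0.0566, +1.1606, +0.4646, -0.4414]
  T[2,:] = [+0.0000, -0.1855, +0.3189, -0.1414, +0.0873]
  T[3,:] = [+0.0000, +0.4370, +0.8923, +0.1743, -0.0818]
  T[4,:] = [+0.0000, +0.7703, +0.9978, -0.7737, +1.4138]
|roots of det(T-λI)|: 1.4040, 0.7011, 0.7011, 0.1284, 0.0000.
ρ(T) = max|λ| = 1.4040; 1.4040 > 1, so it fails to converge.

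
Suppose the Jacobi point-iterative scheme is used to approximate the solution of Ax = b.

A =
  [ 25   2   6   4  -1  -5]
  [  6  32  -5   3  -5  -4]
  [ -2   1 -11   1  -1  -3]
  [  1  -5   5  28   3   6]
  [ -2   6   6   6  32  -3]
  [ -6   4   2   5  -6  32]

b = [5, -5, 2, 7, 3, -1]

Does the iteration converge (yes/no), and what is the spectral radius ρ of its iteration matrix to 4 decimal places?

yes, ρ = 0.5234

A = D + L + U where D = diag(25, 32, -11, 28, 32, 32).
Jacobi T = -D⁻¹(L+U): T[2,4] = -(-1)/(-11) = -0.0909; T[2,2] = 0.
  T[0,:] = [+0.0000, -0.0800, -0.2400, -0.1600, +0.0400, +0.2000]
  T[1,:] = [-0.1875, +0.0000, +0.1562, -0.0938, +0.1562, +0.1250]
  T[2,:] = [-0.1818, +0.0909, +0.0000, +0.0909, -0.0909, -0.2727]
  T[3,:] = [-0.0357, +0.1786, -0.1786, +0.0000, -0.1071, -0.2143]
  T[4,:] = [+0.0625, -0.1875, -0.1875, -0.1875, +0.0000, +0.0938]
  T[5,:] = [+0.1875, -0.1250, -0.0625, -0.1562, +0.1875, +0.0000]
|roots of det(T-λI)|: 0.5234, 0.2722, 0.2722, 0.2153, 0.2153, 0.0666.
spectral radius ρ = 0.5234; 0.5234 < 1: convergent.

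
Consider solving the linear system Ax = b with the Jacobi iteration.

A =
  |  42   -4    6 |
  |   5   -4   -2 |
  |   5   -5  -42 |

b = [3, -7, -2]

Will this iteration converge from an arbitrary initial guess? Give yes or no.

Write A = D+L+U with D = diag(42, -4, -42).
T_J = -D⁻¹(L+U): T[0,2] = -(6)/(42) = -0.1429; T[0,0] = 0.
  T[0,:] = [+0.0000, +0.0952, -0.1429]
  T[1,:] = [+1.2500, +0.0000, -0.5000]
  T[2,:] = [+0.1190, -0.1190, +0.0000]
moduli |λ_i(T)| = 0.4435, 0.3402, 0.1033.
ρ(T) = max|λ| = 0.4435; 0.4435 < 1, so it converges for any x₀.

yes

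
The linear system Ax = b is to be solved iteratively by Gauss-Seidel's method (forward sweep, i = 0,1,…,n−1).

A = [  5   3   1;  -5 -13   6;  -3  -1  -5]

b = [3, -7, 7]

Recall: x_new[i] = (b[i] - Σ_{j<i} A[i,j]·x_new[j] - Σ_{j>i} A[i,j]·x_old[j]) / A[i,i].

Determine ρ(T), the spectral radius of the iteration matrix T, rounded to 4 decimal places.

A = D + L + U where D = diag(5, -13, -5).
Gauss-Seidel: T = -(D+L)⁻¹U, row 0 first, T[0,1] = -(3)/(5) = -0.6000; later rows by forward substitution.
  T[0,:] = [+0.0000 -0.6000 -0.2000]
  T[1,:] = [+0.0000 +0.2308 +0.5385]
  T[2,:] = [+0.0000 +0.3138 +0.0123]
moduli |λ_i(T)| = 0.5469, 0.3038, 0.0000.
ρ(T) = max|λ| = 0.5469; 0.5469 < 1 ⇒ converges.

0.5469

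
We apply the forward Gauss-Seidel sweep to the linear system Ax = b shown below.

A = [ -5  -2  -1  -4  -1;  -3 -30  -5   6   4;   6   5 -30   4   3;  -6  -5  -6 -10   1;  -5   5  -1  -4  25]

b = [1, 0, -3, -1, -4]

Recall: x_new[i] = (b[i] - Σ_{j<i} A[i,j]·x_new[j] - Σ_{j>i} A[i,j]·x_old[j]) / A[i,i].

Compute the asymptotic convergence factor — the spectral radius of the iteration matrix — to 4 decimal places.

0.4235

Let D = diag(-5, -30, -30, -10, 25); L, U the strict triangles.
GS T = -(D+L)⁻¹U: row 0 first, T[0,3] = -(-4)/(-5) = -0.8000; later rows by forward substitution.
  T[0,:] = [+0.0000, -0.4000, -0.2000, -0.8000, -0.2000]
  T[1,:] = [+0.0000, +0.0400, -0.1467, +0.2800, +0.1533]
  T[2,:] = [+0.0000, -0.0733, -0.0644, +0.0200, +0.0856]
  T[3,:] = [+0.0000, +0.2640, +0.2320, +0.3280, +0.0920]
  T[4,:] = [+0.0000, -0.0487, +0.0239, -0.1627, -0.0525]
|eigenvalues of T|: 0.4235, 0.2636, 0.0676, 0.0236, 0.0000.
spectral radius ρ = 0.4235; 0.4235 < 1: convergent.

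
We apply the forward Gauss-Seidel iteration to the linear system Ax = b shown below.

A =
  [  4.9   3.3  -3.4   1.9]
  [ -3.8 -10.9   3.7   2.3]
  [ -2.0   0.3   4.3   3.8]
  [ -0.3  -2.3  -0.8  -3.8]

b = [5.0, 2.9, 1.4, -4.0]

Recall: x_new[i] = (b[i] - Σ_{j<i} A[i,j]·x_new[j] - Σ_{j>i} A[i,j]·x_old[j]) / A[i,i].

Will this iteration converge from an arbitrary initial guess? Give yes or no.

Split A = D + L + U, D = diag(4.9, -10.9, 4.3, -3.8).
GS T = -(D+L)⁻¹U: row 0 first, T[0,2] = -(-3.4)/(4.9) = +0.6939; later rows by forward substitution.
  T[0,:] = [+0.0000, -0.6735, +0.6939, -0.3878]
  T[1,:] = [+0.0000, +0.2348, +0.0975, +0.3462]
  T[2,:] = [+0.0000, -0.3296, +0.3159, -1.0882]
  T[3,:] = [+0.0000, -0.0195, -0.1803, +0.0502]
|eigenvalues of T|: 0.6486, 0.1825, 0.1348, 0.0000.
spectral radius ρ = 0.6486; 0.6486 < 1, so it converges for any x₀.

yes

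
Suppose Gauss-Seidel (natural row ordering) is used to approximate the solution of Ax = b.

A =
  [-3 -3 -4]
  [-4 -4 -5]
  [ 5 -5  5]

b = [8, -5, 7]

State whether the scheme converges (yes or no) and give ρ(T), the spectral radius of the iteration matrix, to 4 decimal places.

A = D + L + U where D = diag(-3, -4, 5).
Gauss-Seidel: T = -(D+L)⁻¹U, row 0 first, T[0,2] = -(-4)/(-3) = -1.3333; later rows by forward substitution.
  T[0,:] = [+0.0000 -1.0000 -1.3333]
  T[1,:] = [+0.0000 +1.0000 +0.0833]
  T[2,:] = [+0.0000 +2.0000 +1.4167]
eigenvalue magnitudes: 1.6667, 0.7500, 0.0000.
spectral radius ρ = 1.6667; 1.6667 > 1, so it fails to converge.

no, ρ = 1.6667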